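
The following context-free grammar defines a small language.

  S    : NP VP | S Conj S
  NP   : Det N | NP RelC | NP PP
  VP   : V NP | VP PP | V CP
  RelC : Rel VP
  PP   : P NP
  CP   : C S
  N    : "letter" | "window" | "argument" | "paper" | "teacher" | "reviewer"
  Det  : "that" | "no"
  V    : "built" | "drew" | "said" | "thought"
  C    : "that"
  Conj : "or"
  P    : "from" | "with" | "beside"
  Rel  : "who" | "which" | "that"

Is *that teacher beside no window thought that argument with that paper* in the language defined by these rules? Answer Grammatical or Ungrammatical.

S
  NP
    NP
      Det: that
      N: teacher
    PP
      P: beside
      NP
        Det: no
        N: window
  VP
    V: thought
    NP
      NP
        Det: that
        N: argument
      PP
        P: with
        NP
          Det: that
          N: paper
The bracketing above is licensed at every node by one of the given productions, with S at the root.

Grammatical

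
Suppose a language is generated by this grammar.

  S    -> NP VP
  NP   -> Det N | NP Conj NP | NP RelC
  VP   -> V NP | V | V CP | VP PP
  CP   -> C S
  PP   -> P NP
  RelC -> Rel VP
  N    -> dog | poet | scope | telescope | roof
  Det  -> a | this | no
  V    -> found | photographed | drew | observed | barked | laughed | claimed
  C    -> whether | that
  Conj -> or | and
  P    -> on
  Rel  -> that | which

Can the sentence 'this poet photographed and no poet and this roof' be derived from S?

Ungrammatical

For S → NP VP, the only prefix that parses as NP is 'this poet', but the remainder 'photographed and no poet and this roof' is not a VP under these rules.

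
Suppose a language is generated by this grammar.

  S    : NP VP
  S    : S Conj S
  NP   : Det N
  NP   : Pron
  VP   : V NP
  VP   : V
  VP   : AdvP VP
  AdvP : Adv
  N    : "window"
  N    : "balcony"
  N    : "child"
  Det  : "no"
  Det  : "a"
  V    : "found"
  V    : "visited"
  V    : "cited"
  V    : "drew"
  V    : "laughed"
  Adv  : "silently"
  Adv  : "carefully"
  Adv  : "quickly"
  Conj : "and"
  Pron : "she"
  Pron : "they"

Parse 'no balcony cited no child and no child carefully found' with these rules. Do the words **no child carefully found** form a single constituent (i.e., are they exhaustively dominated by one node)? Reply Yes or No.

Yes

[S [S [NP [Det no] [N balcony]] [VP [V cited] [NP [Det no] [N child]]]] [Conj and] [S [NP [Det no] [N child]] [VP [AdvP [Adv carefully]] [VP [V found]]]]]
The words 'no child carefully found' are exhaustively dominated by a single S node (built by S → NP VP), so they form a constituent.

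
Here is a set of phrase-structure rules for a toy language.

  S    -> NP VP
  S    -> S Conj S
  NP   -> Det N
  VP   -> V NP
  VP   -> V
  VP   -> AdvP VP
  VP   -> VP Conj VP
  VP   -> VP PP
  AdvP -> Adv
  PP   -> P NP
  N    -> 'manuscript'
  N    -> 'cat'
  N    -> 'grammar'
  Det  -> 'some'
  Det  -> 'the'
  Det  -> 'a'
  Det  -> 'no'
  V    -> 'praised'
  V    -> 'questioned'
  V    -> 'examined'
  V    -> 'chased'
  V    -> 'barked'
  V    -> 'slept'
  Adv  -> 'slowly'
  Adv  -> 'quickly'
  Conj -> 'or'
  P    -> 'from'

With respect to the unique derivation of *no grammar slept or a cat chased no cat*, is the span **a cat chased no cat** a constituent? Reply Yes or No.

[S [S [NP [Det no] [N grammar]] [VP [V slept]]] [Conj or] [S [NP [Det a] [N cat]] [VP [V chased] [NP [Det no] [N cat]]]]]
The words 'a cat chased no cat' are exhaustively dominated by a single S node (built by S → NP VP), so they form a constituent.

Yes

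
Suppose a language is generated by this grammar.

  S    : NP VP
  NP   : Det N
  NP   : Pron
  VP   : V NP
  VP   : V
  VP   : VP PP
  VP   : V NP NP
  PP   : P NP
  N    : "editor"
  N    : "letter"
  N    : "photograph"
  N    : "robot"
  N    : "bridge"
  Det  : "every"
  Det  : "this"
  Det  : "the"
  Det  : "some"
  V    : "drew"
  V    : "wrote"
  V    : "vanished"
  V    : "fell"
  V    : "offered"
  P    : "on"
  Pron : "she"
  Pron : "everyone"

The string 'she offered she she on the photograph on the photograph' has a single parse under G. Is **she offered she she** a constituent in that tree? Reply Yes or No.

[S [NP [Pron she]] [VP [VP [VP [V offered] [NP [Pron she]] [NP [Pron she]]] [PP [P on] [NP [Det the] [N photograph]]]] [PP [P on] [NP [Det the] [N photograph]]]]]
The smallest constituent containing 'she offered she she' is the S spanning 'she offered she she on the photograph on the photograph'; no single node in the tree dominates exactly the given words.

No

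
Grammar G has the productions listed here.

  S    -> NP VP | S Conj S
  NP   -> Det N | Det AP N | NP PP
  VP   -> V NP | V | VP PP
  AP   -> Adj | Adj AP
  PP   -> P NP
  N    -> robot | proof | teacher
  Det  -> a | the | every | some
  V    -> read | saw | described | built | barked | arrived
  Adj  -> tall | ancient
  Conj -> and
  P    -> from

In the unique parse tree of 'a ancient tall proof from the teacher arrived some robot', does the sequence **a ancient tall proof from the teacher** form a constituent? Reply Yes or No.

[S [NP [NP [Det a] [AP [Adj ancient] [AP [Adj tall]]] [N proof]] [PP [P from] [NP [Det the] [N teacher]]]] [VP [V arrived] [NP [Det some] [N robot]]]]
The words 'a ancient tall proof from the teacher' are exhaustively dominated by a single NP node (built by NP → NP PP), so they form a constituent.

Yes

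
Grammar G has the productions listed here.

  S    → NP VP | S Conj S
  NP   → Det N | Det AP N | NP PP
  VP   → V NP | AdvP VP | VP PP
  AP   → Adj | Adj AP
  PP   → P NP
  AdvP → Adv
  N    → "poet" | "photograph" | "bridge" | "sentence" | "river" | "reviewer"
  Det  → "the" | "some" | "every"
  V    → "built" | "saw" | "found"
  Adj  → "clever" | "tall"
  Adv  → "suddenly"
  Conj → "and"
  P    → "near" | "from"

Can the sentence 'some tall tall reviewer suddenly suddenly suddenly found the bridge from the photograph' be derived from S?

S
  NP
    Det: some
    AP
      Adj: tall
      AP
        Adj: tall
    N: reviewer
  VP
    AdvP
      Adv: suddenly
    VP
      AdvP
        Adv: suddenly
      VP
        AdvP
          Adv: suddenly
        VP
          V: found
          NP
            NP
              Det: the
              N: bridge
            PP
              P: from
              NP
                Det: the
                N: photograph
Each bracket corresponds to one application of a listed rule, so the string is derivable from S.

Grammatical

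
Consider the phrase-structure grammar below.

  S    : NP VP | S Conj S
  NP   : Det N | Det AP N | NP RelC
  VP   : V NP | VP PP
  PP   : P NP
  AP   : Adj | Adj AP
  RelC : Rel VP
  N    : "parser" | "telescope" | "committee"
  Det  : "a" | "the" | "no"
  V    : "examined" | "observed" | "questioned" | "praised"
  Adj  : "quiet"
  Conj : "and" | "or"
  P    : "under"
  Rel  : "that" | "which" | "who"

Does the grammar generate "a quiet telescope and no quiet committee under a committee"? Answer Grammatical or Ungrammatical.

Ungrammatical

For S → NP VP, the only prefix that parses as NP is 'a quiet telescope', but the remainder 'and no quiet committee under a committee' is not a VP under these rules. The alternative S rule S → S Conj S likewise has no satisfying split.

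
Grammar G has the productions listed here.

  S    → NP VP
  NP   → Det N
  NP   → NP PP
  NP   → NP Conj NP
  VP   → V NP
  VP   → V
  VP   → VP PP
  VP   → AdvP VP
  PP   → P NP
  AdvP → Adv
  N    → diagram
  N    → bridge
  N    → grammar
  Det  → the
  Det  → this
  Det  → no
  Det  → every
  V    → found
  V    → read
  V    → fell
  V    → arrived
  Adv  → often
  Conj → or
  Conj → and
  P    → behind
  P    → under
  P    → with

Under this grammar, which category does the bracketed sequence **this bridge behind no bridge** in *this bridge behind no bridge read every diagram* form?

[S [NP [NP [Det this] [N bridge]] [PP [P behind] [NP [Det no] [N bridge]]]] [VP [V read] [NP [Det every] [N diagram]]]]
The span 'this bridge behind no bridge' is the NP node built by NP → NP PP.

NP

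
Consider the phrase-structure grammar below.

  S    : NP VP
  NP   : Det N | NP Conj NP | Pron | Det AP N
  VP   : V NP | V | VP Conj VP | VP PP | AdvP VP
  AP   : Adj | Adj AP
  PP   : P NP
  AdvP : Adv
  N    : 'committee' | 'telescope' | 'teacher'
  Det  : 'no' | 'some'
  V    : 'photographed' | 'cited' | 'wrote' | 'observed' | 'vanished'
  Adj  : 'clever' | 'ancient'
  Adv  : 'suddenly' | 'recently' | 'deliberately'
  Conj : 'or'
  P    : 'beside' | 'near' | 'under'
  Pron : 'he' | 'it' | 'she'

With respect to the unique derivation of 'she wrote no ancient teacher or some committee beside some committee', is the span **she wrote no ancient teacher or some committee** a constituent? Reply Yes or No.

No

[S [NP [Pron she]] [VP [VP [V wrote] [NP [NP [Det no] [AP [Adj ancient]] [N teacher]] [Conj or] [NP [Det some] [N committee]]]] [PP [P beside] [NP [Det some] [N committee]]]]]
The smallest constituent containing 'she wrote no ancient teacher or some committee' is the S spanning 'she wrote no ancient teacher or some committee beside some committee'; no single node in the tree dominates exactly the given words.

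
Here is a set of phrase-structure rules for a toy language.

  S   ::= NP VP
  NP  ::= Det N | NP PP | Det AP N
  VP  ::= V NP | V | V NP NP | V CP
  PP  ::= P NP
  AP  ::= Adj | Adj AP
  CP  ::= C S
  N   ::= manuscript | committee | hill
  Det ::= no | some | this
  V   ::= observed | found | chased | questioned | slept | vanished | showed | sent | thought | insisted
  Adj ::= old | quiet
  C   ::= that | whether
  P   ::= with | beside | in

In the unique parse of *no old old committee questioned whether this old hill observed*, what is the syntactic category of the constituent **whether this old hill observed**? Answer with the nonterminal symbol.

CP

[S [NP [Det no] [AP [Adj old] [AP [Adj old]]] [N committee]] [VP [V questioned] [CP [C whether] [S [NP [Det this] [AP [Adj old]] [N hill]] [VP [V observed]]]]]]
The span 'whether this old hill observed' is the CP node built by CP → C S.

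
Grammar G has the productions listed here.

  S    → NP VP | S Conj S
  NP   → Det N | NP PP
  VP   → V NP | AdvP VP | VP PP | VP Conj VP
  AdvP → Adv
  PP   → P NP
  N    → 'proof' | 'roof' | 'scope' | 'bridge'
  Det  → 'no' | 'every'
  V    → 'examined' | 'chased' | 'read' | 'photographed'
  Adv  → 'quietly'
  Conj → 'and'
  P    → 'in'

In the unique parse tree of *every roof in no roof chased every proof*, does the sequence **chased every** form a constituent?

No

[S [NP [NP [Det every] [N roof]] [PP [P in] [NP [Det no] [N roof]]]] [VP [V chased] [NP [Det every] [N proof]]]]
The smallest constituent containing 'chased every' is the VP spanning 'chased every proof'; no single node in the tree dominates exactly the given words.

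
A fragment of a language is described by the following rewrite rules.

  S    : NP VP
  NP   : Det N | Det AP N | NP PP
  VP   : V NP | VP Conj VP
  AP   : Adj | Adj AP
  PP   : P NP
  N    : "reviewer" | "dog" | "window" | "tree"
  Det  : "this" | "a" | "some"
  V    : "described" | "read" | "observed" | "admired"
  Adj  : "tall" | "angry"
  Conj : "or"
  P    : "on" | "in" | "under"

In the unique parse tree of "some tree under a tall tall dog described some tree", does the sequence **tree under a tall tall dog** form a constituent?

[S [NP [NP [Det some] [N tree]] [PP [P under] [NP [Det a] [AP [Adj tall] [AP [Adj tall]]] [N dog]]]] [VP [V described] [NP [Det some] [N tree]]]]
The smallest constituent containing 'tree under a tall tall dog' is the NP spanning 'some tree under a tall tall dog'; no single node in the tree dominates exactly the given words.

No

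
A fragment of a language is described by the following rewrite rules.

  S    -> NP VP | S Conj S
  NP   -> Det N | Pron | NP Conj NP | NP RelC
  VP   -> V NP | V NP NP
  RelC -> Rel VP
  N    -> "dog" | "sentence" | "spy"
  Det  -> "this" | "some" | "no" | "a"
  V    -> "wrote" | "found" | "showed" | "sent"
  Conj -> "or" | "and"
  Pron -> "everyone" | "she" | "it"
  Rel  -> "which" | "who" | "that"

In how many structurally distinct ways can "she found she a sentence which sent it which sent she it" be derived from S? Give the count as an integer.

3

Two of the 3 distinct bracketings:
[S [NP [Pron she]] [VP [V found] [NP [Pron she]] [NP [NP [Det a] [N sentence]] [RelC [Rel which] [VP [V sent] [NP [NP [Pron it]] [RelC [Rel which] [VP [V sent] [NP [Pron she]] [NP [Pron it]]]]]]]]]]
[S [NP [Pron she]] [VP [V found] [NP [Pron she]] [NP [NP [Det a] [N sentence]] [RelC [Rel which] [VP [V sent] [NP [NP [Pron it]] [RelC [Rel which] [VP [V sent] [NP [Pron she]]]]] [NP [Pron it]]]]]]]
The trees differ in how a recursive rule is bracketed over the same span.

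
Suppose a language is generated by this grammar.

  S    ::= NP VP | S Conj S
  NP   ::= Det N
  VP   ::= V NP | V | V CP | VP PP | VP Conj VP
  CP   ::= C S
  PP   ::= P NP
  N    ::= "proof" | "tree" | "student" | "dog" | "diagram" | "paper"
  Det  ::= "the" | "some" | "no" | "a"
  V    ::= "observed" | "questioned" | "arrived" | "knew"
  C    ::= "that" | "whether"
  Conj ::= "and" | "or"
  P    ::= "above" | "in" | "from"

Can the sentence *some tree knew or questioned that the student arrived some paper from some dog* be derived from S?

[S [NP [Det some] [N tree]] [VP [VP [VP [V knew]] [Conj or] [VP [V questioned] [CP [C that] [S [NP [Det the] [N student]] [VP [V arrived] [NP [Det some] [N paper]]]]]]] [PP [P from] [NP [Det some] [N dog]]]]]
The bracketing above is licensed at every node by one of the given productions, with S at the root.

Grammatical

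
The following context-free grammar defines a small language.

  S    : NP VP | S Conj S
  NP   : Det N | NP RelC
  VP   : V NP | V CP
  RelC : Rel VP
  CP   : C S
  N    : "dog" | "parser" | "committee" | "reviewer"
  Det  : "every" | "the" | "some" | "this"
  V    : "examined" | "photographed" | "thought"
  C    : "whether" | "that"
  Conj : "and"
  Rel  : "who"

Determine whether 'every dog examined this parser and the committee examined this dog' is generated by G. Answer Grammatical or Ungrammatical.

S
  S
    NP
      Det: every
      N: dog
    VP
      V: examined
      NP
        Det: this
        N: parser
  Conj: and
  S
    NP
      Det: the
      N: committee
    VP
      V: examined
      NP
        Det: this
        N: dog
Each bracket corresponds to one application of a listed rule, so the string is derivable from S.

Grammatical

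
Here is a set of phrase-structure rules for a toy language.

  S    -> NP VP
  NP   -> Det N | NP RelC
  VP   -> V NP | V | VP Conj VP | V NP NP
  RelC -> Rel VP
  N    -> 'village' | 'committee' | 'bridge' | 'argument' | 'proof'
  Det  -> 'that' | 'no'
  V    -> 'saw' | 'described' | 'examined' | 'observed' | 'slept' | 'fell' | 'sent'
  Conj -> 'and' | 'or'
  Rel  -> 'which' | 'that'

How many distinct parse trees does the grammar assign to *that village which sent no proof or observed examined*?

[S [NP [NP [Det that] [N village]] [RelC [Rel which] [VP [VP [V sent] [NP [Det no] [N proof]]] [Conj or] [VP [V observed]]]]] [VP [V examined]]]
No rule offers an alternative attachment or grouping for any span, so this is the only derivation.

1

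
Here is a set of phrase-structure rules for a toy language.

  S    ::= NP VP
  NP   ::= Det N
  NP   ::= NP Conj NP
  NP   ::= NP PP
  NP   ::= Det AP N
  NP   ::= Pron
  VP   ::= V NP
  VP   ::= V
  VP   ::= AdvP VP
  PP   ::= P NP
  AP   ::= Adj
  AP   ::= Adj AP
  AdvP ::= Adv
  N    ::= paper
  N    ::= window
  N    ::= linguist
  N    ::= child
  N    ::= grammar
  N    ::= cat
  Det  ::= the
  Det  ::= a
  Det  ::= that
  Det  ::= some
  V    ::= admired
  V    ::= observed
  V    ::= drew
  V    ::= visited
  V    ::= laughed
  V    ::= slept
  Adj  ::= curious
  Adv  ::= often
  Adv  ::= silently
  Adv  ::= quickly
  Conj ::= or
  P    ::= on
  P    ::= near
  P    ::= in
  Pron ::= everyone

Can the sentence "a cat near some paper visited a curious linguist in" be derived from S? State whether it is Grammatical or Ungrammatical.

Ungrammatical

For S → NP VP, every NP-prefix leaves a non-VP remainder: after 'a cat' the remainder is not a VP; after 'a cat near some paper' the remainder is not a VP.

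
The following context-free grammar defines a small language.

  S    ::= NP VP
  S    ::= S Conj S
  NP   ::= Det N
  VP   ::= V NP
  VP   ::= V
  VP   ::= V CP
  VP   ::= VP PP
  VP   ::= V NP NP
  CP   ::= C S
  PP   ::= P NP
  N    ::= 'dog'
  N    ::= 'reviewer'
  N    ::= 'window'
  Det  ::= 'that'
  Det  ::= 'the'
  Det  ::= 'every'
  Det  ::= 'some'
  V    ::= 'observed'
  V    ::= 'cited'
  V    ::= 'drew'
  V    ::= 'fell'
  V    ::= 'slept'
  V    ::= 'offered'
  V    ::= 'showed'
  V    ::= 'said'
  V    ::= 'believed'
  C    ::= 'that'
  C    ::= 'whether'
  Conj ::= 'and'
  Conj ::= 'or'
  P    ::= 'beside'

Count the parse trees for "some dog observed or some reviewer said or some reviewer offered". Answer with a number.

2

The two bracketings:
[S [S [NP [Det some] [N dog]] [VP [V observed]]] [Conj or] [S [S [NP [Det some] [N reviewer]] [VP [V said]]] [Conj or] [S [NP [Det some] [N reviewer]] [VP [V offered]]]]]
[S [S [S [NP [Det some] [N dog]] [VP [V observed]]] [Conj or] [S [NP [Det some] [N reviewer]] [VP [V said]]]] [Conj or] [S [NP [Det some] [N reviewer]] [VP [V offered]]]]
The trees differ in how a recursive rule is bracketed over the same span.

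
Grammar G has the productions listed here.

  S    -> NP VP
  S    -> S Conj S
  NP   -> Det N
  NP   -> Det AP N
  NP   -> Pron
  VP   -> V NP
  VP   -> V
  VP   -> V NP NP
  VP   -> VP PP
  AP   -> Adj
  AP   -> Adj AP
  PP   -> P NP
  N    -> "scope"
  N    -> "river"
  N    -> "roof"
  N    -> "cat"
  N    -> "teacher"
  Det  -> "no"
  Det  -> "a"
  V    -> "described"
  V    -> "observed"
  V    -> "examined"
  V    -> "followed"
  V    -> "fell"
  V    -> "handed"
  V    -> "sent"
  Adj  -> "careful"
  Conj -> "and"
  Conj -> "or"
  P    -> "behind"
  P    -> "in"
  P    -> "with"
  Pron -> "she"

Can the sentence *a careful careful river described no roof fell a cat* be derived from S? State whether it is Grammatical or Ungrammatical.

Ungrammatical

For S → NP VP, the only prefix that parses as NP is 'a careful careful river', but the remainder 'described no roof fell a cat' is not a VP under these rules. The alternative S rule S → S Conj S likewise has no satisfying split.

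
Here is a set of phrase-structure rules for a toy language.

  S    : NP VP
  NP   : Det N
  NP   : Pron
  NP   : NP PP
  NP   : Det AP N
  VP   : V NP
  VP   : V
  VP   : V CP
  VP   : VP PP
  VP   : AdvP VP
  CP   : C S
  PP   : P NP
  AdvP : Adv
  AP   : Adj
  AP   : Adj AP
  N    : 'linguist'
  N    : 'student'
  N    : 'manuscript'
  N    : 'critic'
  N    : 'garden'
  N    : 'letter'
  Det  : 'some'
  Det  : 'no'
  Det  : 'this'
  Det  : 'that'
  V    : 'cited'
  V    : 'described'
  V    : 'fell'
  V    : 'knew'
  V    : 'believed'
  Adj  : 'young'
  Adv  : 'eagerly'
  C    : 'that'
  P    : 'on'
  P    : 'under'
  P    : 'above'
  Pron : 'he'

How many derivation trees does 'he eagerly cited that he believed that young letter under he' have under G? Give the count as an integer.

4

Two of the 4 distinct bracketings:
[S [NP [Pron he]] [VP [VP [AdvP [Adv eagerly]] [VP [V cited] [CP [C that] [S [NP [Pron he]] [VP [V believed] [NP [Det that] [AP [Adj young]] [N letter]]]]]]] [PP [P under] [NP [Pron he]]]]]
[S [NP [Pron he]] [VP [AdvP [Adv eagerly]] [VP [V cited] [CP [C that] [S [NP [Pron he]] [VP [V believed] [NP [NP [Det that] [AP [Adj young]] [N letter]] [PP [P under] [NP [Pron he]]]]]]]]]]
The difference turns on whether NP → NP PP is used at the relevant span, versus an alternative expansion of NP.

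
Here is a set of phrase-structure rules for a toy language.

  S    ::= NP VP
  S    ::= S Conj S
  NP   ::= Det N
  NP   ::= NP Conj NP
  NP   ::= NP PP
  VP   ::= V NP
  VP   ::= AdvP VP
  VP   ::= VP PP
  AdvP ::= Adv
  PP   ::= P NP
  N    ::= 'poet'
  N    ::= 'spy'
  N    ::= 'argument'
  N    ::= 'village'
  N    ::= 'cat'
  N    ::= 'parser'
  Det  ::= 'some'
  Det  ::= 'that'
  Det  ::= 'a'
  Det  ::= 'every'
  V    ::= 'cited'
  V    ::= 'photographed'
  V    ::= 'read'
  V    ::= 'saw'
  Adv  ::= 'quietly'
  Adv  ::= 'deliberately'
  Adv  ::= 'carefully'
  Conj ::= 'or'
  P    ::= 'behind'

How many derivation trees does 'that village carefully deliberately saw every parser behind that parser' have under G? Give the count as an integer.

4

Two of the 4 distinct bracketings:
[S [NP [Det that] [N village]] [VP [AdvP [Adv carefully]] [VP [AdvP [Adv deliberately]] [VP [V saw] [NP [NP [Det every] [N parser]] [PP [P behind] [NP [Det that] [N parser]]]]]]]]
[S [NP [Det that] [N village]] [VP [AdvP [Adv carefully]] [VP [AdvP [Adv deliberately]] [VP [VP [V saw] [NP [Det every] [N parser]]] [PP [P behind] [NP [Det that] [N parser]]]]]]]
The difference turns on whether NP → NP PP is used at the relevant span, versus an alternative expansion of NP.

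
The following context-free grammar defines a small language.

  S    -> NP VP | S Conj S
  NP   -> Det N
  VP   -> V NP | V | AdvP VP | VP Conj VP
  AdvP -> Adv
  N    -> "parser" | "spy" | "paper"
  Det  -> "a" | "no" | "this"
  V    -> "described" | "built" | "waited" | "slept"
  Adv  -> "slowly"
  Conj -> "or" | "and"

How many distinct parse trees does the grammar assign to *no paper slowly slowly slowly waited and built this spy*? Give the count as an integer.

4

Two of the 4 distinct bracketings:
[S [NP [Det no] [N paper]] [VP [AdvP [Adv slowly]] [VP [AdvP [Adv slowly]] [VP [AdvP [Adv slowly]] [VP [VP [V waited]] [Conj and] [VP [V built] [NP [Det this] [N spy]]]]]]]]
[S [NP [Det no] [N paper]] [VP [AdvP [Adv slowly]] [VP [AdvP [Adv slowly]] [VP [VP [AdvP [Adv slowly]] [VP [V waited]]] [Conj and] [VP [V built] [NP [Det this] [N spy]]]]]]]
The trees differ in how a recursive rule is bracketed over the same span.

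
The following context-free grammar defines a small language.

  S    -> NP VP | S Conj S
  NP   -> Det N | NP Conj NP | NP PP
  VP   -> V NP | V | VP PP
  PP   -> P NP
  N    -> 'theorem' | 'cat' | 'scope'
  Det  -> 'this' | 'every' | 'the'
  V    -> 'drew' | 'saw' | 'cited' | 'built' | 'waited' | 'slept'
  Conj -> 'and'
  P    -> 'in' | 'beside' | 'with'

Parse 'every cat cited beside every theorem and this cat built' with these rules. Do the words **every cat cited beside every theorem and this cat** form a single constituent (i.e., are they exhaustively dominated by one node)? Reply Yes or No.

No

[S [S [NP [Det every] [N cat]] [VP [VP [V cited]] [PP [P beside] [NP [Det every] [N theorem]]]]] [Conj and] [S [NP [Det this] [N cat]] [VP [V built]]]]
The smallest constituent containing 'every cat cited beside every theorem and this cat' is the S spanning 'every cat cited beside every theorem and this cat built'; no single node in the tree dominates exactly the given words.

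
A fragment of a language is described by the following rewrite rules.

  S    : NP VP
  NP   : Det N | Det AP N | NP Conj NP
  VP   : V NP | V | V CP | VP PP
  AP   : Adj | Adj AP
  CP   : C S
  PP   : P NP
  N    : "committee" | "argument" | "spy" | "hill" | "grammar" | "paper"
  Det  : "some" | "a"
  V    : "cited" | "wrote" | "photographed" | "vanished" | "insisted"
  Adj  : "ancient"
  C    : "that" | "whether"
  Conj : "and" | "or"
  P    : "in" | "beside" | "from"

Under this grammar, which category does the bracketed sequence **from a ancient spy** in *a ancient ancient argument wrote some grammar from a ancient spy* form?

S
  NP
    Det: a
    AP
      Adj: ancient
      AP
        Adj: ancient
    N: argument
  VP
    VP
      V: wrote
      NP
        Det: some
        N: grammar
    PP
      P: from
      NP
        Det: a
        AP
          Adj: ancient
        N: spy
The span 'from a ancient spy' is the PP node built by PP → P NP.

PP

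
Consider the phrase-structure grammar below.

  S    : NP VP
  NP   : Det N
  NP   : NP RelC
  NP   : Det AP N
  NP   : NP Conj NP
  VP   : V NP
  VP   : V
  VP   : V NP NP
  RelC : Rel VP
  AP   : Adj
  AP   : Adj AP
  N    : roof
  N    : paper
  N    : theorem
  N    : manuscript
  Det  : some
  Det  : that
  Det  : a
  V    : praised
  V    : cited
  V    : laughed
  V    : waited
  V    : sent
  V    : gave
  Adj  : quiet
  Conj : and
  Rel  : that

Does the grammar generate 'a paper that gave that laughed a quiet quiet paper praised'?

Grammatical

[S [NP [NP [NP [Det a] [N paper]] [RelC [Rel that] [VP [V gave]]]] [RelC [Rel that] [VP [V laughed] [NP [Det a] [AP [Adj quiet] [AP [Adj quiet]]] [N paper]]]]] [VP [V praised]]]
Each bracket corresponds to one application of a listed rule, so the string is derivable from S.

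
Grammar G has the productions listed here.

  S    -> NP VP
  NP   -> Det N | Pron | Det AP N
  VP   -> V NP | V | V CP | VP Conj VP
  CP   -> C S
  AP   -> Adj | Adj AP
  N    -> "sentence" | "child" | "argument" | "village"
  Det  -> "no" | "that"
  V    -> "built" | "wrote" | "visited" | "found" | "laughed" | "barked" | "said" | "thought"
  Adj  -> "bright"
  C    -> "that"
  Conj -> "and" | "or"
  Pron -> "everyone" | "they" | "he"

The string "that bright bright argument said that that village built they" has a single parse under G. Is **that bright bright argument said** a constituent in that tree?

[S [NP [Det that] [AP [Adj bright] [AP [Adj bright]]] [N argument]] [VP [V said] [CP [C that] [S [NP [Det that] [N village]] [VP [V built] [NP [Pron they]]]]]]]
The smallest constituent containing 'that bright bright argument said' is the S spanning 'that bright bright argument said that that village built they'; no single node in the tree dominates exactly the given words.

No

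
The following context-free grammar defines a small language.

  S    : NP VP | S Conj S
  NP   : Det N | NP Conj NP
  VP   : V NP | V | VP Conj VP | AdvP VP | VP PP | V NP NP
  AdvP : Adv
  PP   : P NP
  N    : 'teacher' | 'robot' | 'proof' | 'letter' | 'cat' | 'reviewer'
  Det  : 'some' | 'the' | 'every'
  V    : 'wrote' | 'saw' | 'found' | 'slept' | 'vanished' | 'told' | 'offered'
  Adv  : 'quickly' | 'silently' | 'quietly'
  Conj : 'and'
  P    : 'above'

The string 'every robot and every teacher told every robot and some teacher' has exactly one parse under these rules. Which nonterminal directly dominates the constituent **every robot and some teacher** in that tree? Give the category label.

VP

S
  NP
    NP
      Det: every
      N: robot
    Conj: and
    NP
      Det: every
      N: teacher
  VP
    V: told
    NP
      NP
        Det: every
        N: robot
      Conj: and
      NP
        Det: some
        N: teacher
The span 'every robot and some teacher' is the NP node built by NP → NP Conj NP.
Its mother is the VP built by VP → V NP.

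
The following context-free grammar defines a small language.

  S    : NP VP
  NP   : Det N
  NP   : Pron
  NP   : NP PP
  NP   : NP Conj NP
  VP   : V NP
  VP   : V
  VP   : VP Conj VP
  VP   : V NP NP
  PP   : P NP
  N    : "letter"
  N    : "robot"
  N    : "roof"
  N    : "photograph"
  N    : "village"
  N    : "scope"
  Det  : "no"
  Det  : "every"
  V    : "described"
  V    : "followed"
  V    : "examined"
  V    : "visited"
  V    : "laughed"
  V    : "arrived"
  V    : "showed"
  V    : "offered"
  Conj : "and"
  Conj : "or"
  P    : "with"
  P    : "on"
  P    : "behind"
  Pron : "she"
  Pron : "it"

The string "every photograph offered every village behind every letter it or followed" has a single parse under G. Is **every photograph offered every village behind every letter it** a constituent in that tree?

[S [NP [Det every] [N photograph]] [VP [VP [V offered] [NP [NP [Det every] [N village]] [PP [P behind] [NP [Det every] [N letter]]]] [NP [Pron it]]] [Conj or] [VP [V followed]]]]
The smallest constituent containing 'every photograph offered every village behind every letter it' is the S spanning 'every photograph offered every village behind every letter it or followed'; no single node in the tree dominates exactly the given words.

No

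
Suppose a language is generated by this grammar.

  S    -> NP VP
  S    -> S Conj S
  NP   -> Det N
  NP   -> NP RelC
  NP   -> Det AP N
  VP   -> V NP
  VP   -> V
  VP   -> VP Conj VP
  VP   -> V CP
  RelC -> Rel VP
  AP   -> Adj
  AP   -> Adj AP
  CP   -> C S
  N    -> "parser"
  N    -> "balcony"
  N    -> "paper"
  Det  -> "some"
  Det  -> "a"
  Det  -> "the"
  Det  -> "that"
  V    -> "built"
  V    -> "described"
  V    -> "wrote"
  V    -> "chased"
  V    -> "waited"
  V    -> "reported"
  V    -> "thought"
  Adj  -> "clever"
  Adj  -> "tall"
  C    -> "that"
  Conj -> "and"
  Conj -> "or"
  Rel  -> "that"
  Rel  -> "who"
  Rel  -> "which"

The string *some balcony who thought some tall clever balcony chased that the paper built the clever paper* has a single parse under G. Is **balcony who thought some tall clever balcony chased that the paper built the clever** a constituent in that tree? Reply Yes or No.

[S [NP [NP [Det some] [N balcony]] [RelC [Rel who] [VP [V thought] [NP [Det some] [AP [Adj tall] [AP [Adj clever]]] [N balcony]]]]] [VP [V chased] [CP [C that] [S [NP [Det the] [N paper]] [VP [V built] [NP [Det the] [AP [Adj clever]] [N paper]]]]]]]
The smallest constituent containing 'balcony who thought some tall clever balcony chased that the paper built the clever' is the S spanning 'some balcony who thought some tall clever balcony chased that the paper built the clever paper'; no single node in the tree dominates exactly the given words.

No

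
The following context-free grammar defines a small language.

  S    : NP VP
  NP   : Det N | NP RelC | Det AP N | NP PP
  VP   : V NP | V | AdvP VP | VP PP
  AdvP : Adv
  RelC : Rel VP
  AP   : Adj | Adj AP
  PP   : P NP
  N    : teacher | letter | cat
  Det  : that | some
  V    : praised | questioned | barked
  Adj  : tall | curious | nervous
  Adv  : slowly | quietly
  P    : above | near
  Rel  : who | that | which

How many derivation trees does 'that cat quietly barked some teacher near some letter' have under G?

3

Two of the 3 distinct bracketings:
[S [NP [Det that] [N cat]] [VP [AdvP [Adv quietly]] [VP [V barked] [NP [NP [Det some] [N teacher]] [PP [P near] [NP [Det some] [N letter]]]]]]]
[S [NP [Det that] [N cat]] [VP [AdvP [Adv quietly]] [VP [VP [V barked] [NP [Det some] [N teacher]]] [PP [P near] [NP [Det some] [N letter]]]]]]
The difference turns on whether NP → NP PP is used at the relevant span, versus an alternative expansion of NP.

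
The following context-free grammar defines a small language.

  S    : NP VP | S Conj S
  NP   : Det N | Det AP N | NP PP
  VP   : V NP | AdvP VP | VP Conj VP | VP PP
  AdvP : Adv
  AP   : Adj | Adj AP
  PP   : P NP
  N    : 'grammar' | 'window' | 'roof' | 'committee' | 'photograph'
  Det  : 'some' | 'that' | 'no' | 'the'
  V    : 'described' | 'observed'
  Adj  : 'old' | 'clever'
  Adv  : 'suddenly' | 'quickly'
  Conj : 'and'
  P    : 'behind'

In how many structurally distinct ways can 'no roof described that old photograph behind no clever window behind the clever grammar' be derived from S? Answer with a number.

Two of the 5 distinct bracketings:
[S [NP [Det no] [N roof]] [VP [V described] [NP [NP [Det that] [AP [Adj old]] [N photograph]] [PP [P behind] [NP [NP [Det no] [AP [Adj clever]] [N window]] [PP [P behind] [NP [Det the] [AP [Adj clever]] [N grammar]]]]]]]]
[S [NP [Det no] [N roof]] [VP [V described] [NP [NP [NP [Det that] [AP [Adj old]] [N photograph]] [PP [P behind] [NP [Det no] [AP [Adj clever]] [N window]]]] [PP [P behind] [NP [Det the] [AP [Adj clever]] [N grammar]]]]]]
The trees differ in how a recursive rule is bracketed over the same span.

5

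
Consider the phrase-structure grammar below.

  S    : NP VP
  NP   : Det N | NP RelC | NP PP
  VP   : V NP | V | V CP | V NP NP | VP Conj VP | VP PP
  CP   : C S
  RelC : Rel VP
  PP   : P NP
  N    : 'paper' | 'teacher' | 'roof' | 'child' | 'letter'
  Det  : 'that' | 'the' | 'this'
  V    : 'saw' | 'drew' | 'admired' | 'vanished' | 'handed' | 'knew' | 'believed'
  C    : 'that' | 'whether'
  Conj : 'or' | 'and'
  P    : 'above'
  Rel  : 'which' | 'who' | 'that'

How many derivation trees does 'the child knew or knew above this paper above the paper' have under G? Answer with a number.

5

Two of the 5 distinct bracketings:
[S [NP [Det the] [N child]] [VP [VP [V knew]] [Conj or] [VP [VP [V knew]] [PP [P above] [NP [NP [Det this] [N paper]] [PP [P above] [NP [Det the] [N paper]]]]]]]]
[S [NP [Det the] [N child]] [VP [VP [V knew]] [Conj or] [VP [VP [VP [V knew]] [PP [P above] [NP [Det this] [N paper]]]] [PP [P above] [NP [Det the] [N paper]]]]]]
The difference turns on whether NP → NP PP is used at the relevant span, versus an alternative expansion of NP.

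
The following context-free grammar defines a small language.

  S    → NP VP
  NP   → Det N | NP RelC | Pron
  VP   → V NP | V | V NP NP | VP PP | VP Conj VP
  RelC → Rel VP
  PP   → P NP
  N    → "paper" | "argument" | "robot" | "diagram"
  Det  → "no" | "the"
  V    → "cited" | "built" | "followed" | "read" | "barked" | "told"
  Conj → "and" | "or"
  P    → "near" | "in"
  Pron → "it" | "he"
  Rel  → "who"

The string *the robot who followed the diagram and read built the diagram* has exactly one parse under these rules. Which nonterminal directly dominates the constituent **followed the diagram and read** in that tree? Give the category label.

RelC

S
  NP
    NP
      Det: the
      N: robot
    RelC
      Rel: who
      VP
        VP
          V: followed
          NP
            Det: the
            N: diagram
        Conj: and
        VP
          V: read
  VP
    V: built
    NP
      Det: the
      N: diagram
The span 'followed the diagram and read' is the VP node built by VP → VP Conj VP.
Its mother is the RelC built by RelC → Rel VP.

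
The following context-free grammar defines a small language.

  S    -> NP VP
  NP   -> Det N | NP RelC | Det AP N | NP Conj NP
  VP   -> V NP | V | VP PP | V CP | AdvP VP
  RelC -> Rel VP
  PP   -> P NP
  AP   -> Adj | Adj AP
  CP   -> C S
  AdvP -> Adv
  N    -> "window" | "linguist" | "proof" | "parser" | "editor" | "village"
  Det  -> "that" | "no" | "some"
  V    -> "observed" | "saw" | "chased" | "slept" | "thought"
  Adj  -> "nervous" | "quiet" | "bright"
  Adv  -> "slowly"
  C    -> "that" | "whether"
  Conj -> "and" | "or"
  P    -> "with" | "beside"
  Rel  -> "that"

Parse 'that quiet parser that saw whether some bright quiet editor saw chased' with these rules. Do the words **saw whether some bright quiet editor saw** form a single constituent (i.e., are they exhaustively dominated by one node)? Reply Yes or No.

[S [NP [NP [Det that] [AP [Adj quiet]] [N parser]] [RelC [Rel that] [VP [V saw] [CP [C whether] [S [NP [Det some] [AP [Adj bright] [AP [Adj quiet]]] [N editor]] [VP [V saw]]]]]]] [VP [V chased]]]
The words 'saw whether some bright quiet editor saw' are exhaustively dominated by a single VP node (built by VP → V CP), so they form a constituent.

Yes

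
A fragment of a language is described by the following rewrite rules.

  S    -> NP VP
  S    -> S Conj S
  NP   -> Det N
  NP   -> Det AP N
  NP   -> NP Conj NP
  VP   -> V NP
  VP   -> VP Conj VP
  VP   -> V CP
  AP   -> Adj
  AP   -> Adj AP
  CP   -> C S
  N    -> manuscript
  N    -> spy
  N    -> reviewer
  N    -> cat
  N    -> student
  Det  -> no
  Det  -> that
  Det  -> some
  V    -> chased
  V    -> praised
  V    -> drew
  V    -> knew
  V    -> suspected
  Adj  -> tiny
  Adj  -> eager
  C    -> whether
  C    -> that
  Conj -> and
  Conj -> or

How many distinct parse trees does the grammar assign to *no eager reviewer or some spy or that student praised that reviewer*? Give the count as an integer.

The two bracketings:
[S [NP [NP [Det no] [AP [Adj eager]] [N reviewer]] [Conj or] [NP [NP [Det some] [N spy]] [Conj or] [NP [Det that] [N student]]]] [VP [V praised] [NP [Det that] [N reviewer]]]]
[S [NP [NP [NP [Det no] [AP [Adj eager]] [N reviewer]] [Conj or] [NP [Det some] [N spy]]] [Conj or] [NP [Det that] [N student]]] [VP [V praised] [NP [Det that] [N reviewer]]]]
The trees differ in how a recursive rule is bracketed over the same span.

2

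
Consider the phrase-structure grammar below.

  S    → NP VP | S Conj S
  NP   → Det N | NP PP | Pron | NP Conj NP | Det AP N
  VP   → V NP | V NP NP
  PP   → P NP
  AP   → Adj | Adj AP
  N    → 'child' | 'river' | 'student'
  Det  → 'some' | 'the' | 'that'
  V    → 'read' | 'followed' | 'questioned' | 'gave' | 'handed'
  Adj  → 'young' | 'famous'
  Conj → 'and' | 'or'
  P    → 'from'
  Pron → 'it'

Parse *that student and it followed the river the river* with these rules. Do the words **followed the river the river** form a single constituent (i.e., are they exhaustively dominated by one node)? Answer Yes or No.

Yes

[S [NP [NP [Det that] [N student]] [Conj and] [NP [Pron it]]] [VP [V followed] [NP [Det the] [N river]] [NP [Det the] [N river]]]]
The words 'followed the river the river' are exhaustively dominated by a single VP node (built by VP → V NP NP), so they form a constituent.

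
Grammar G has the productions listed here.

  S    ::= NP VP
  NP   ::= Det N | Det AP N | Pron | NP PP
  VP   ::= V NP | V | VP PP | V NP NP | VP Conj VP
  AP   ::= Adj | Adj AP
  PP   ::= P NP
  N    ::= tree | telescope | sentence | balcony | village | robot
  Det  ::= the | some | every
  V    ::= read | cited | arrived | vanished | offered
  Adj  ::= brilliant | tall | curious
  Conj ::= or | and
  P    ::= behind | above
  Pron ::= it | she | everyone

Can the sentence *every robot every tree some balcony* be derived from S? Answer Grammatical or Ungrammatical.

For S → NP VP, the only prefix that parses as NP is 'every robot', but the remainder 'every tree some balcony' is not a VP under these rules.

Ungrammatical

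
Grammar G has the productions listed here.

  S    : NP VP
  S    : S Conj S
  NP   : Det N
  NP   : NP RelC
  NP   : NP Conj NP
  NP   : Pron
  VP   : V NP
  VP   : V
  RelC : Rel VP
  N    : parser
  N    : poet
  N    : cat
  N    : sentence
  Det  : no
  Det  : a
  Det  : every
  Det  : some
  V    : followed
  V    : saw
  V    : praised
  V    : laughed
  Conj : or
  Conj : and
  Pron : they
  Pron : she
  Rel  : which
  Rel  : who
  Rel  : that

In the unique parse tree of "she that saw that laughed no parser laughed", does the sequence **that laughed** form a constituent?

[S [NP [NP [NP [Pron she]] [RelC [Rel that] [VP [V saw]]]] [RelC [Rel that] [VP [V laughed] [NP [Det no] [N parser]]]]] [VP [V laughed]]]
The smallest constituent containing 'that laughed' is the RelC spanning 'that laughed no parser'; no single node in the tree dominates exactly the given words.

No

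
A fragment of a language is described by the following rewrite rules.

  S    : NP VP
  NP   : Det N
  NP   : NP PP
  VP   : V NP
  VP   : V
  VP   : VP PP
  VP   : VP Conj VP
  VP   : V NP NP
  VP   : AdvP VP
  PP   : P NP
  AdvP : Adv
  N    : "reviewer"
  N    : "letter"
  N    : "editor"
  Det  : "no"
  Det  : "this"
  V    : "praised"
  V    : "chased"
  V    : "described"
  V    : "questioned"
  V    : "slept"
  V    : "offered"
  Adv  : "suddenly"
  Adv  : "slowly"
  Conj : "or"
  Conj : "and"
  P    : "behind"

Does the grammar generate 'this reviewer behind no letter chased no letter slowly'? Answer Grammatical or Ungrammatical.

For S → NP VP, every NP-prefix leaves a non-VP remainder: after 'this reviewer' the remainder is not a VP; after 'this reviewer behind no letter' the remainder is not a VP.

Ungrammatical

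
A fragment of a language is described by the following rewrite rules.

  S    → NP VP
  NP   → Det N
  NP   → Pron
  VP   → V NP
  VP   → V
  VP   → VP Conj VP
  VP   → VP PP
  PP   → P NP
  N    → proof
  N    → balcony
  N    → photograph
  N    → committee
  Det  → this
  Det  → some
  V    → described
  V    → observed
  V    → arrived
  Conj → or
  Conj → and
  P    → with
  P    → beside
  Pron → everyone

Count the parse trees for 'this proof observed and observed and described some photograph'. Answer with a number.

2

The two bracketings:
[S [NP [Det this] [N proof]] [VP [VP [V observed]] [Conj and] [VP [VP [V observed]] [Conj and] [VP [V described] [NP [Det some] [N photograph]]]]]]
[S [NP [Det this] [N proof]] [VP [VP [VP [V observed]] [Conj and] [VP [V observed]]] [Conj and] [VP [V described] [NP [Det some] [N photograph]]]]]
The trees differ in how a recursive rule is bracketed over the same span.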